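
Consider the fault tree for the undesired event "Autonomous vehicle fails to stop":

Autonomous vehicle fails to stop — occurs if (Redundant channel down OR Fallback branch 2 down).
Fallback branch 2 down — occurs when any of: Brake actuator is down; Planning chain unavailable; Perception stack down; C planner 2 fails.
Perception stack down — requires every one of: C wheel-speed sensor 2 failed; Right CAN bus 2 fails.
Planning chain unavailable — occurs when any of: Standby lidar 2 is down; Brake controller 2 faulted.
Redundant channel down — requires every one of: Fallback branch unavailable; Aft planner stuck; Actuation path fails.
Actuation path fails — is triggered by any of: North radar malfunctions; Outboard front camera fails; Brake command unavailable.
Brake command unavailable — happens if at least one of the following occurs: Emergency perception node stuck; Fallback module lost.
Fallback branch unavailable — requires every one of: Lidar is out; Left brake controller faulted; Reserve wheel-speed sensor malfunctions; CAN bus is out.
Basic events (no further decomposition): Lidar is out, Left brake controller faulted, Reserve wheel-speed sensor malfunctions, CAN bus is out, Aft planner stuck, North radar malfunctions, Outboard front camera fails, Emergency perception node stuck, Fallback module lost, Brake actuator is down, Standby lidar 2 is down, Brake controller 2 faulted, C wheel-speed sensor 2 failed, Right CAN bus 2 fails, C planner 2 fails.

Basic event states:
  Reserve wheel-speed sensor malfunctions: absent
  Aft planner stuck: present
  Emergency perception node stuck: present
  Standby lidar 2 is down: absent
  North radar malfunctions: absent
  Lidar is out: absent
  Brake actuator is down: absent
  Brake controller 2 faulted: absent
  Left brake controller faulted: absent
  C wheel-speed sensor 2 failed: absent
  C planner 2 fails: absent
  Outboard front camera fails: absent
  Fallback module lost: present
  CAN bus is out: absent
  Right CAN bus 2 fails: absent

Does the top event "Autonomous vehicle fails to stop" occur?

Fallback branch unavailable [AND]: Lidar is out=not, Left brake controller faulted=not, Reserve wheel-speed sensor malfunctions=not, CAN bus is out=not → not all inputs occur → does not occur.
Brake command unavailable [OR]: Emergency perception node stuck=occurs, Fallback module lost=occurs → at least one input occurs → occurs.
Actuation path fails [OR]: North radar malfunctions=not, Outboard front camera fails=not, Brake command unavailable=occurs → at least one input occurs → occurs.
Redundant channel down [AND]: Fallback branch unavailable=not, Aft planner stuck=occurs, Actuation path fails=occurs → not all inputs occur → does not occur.
Planning chain unavailable [OR]: Standby lidar 2 is down=not, Brake controller 2 faulted=not → no input occurs → does not occur.
Perception stack down [AND]: C wheel-speed sensor 2 failed=not, Right CAN bus 2 fails=not → not all inputs occur → does not occur.
Fallback branch 2 down [OR]: Brake actuator is down=not, Planning chain unavailable=not, Perception stack down=not, C planner 2 fails=not → no input occurs → does not occur.
Autonomous vehicle fails to stop [OR]: Redundant channel down=not, Fallback branch 2 down=not → no input occurs → does not occur.

No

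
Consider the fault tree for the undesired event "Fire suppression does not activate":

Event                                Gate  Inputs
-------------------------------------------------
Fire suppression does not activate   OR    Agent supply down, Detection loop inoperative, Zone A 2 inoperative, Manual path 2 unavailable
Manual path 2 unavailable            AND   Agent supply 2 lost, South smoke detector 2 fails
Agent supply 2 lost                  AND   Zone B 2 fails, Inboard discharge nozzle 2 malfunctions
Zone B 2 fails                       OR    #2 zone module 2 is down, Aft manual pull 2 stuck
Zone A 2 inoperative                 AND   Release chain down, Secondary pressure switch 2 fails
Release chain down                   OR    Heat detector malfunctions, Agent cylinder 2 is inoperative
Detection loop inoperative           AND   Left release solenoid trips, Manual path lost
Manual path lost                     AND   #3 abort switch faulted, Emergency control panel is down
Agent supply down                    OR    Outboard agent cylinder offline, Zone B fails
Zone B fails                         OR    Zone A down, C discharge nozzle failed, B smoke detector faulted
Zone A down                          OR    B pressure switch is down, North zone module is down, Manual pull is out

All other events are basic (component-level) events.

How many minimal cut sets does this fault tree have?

11

Zone A down [OR]: union of children's cut sets → 3 cut set(s).
Zone B fails [OR]: union of children's cut sets → 5 cut set(s).
Agent supply down [OR]: union of children's cut sets → 6 cut set(s).
Manual path lost [AND]: one cut set from each child combined → 1 × 1 = 1 cut set(s).
Detection loop inoperative [AND]: one cut set from each child combined → 1 × 1 = 1 cut set(s).
Release chain down [OR]: union of children's cut sets → 2 cut set(s).
Zone A 2 inoperative [AND]: one cut set from each child combined → 2 × 1 = 2 cut set(s).
Zone B 2 fails [OR]: union of children's cut sets → 2 cut set(s).
Agent supply 2 lost [AND]: one cut set from each child combined → 2 × 1 = 2 cut set(s).
Manual path 2 unavailable [AND]: one cut set from each child combined → 2 × 1 = 2 cut set(s).
Fire suppression does not activate [OR]: union of children's cut sets → 11 cut set(s).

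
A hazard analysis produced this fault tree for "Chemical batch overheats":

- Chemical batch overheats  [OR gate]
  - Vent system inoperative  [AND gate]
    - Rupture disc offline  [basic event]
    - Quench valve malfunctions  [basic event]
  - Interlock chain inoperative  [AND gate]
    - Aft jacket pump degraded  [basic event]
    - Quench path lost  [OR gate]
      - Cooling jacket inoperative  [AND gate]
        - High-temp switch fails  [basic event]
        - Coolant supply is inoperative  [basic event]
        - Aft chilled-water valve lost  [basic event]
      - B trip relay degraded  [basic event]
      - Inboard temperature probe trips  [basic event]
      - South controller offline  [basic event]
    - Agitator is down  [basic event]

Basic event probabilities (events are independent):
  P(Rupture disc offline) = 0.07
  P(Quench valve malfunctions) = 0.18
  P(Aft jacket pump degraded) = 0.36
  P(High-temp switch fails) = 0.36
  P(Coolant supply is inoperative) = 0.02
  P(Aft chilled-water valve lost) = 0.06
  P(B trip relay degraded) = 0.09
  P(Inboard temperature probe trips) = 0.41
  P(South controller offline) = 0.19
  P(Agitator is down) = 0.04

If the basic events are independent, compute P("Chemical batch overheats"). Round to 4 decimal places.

0.0206

P(Vent system inoperative) [AND] = 0.07 × 0.18 = 0.012600
P(Cooling jacket inoperative) [AND] = 0.36 × 0.02 × 0.06 = 0.000432
P(Quench path lost) [OR] = 1 − (1−0.000432) × (1−0.09) × (1−0.41) × (1−0.19) = 0.565299
P(Interlock chain inoperative) [AND] = 0.36 × 0.565299 × 0.04 = 0.008140
P(Chemical batch overheats) [OR] = 1 − (1−0.012600) × (1−0.008140) = 0.020637
Rounded to 4 decimal places: P(Chemical batch overheats) ≈ 0.0206.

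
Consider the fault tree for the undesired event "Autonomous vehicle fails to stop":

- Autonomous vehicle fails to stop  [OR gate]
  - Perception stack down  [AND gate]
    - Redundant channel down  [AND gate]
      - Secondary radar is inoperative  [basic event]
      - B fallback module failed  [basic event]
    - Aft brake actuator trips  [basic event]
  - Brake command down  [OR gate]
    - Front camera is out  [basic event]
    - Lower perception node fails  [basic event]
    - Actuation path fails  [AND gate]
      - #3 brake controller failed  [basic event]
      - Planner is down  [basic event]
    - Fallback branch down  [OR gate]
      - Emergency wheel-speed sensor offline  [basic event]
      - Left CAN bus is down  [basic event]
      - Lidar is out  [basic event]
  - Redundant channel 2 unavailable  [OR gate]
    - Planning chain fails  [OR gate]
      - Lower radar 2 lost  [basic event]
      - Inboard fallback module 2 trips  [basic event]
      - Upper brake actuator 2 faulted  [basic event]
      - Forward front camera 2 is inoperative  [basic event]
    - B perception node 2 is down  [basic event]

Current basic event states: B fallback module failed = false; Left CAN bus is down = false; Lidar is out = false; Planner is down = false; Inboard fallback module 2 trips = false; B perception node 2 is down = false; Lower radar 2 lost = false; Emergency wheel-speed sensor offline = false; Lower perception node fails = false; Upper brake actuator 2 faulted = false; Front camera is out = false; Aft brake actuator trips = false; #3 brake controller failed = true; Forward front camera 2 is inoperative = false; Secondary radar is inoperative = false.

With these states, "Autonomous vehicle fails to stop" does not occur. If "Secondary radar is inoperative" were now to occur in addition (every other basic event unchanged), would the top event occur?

No

Counterfactual: set "Secondary radar is inoperative" to occurred.
Redundant channel down [AND]: Secondary radar is inoperative=occurs, B fallback module failed=not → not all inputs occur → does not occur.
Perception stack down [AND]: Redundant channel down=not, Aft brake actuator trips=not → not all inputs occur → does not occur.
Actuation path fails [AND]: #3 brake controller failed=occurs, Planner is down=not → not all inputs occur → does not occur.
Fallback branch down [OR]: Emergency wheel-speed sensor offline=not, Left CAN bus is down=not, Lidar is out=not → no input occurs → does not occur.
Brake command down [OR]: Front camera is out=not, Lower perception node fails=not, Actuation path fails=not, Fallback branch down=not → no input occurs → does not occur.
Planning chain fails [OR]: Lower radar 2 lost=not, Inboard fallback module 2 trips=not, Upper brake actuator 2 faulted=not, Forward front camera 2 is inoperative=not → no input occurs → does not occur.
Redundant channel 2 unavailable [OR]: Planning chain fails=not, B perception node 2 is down=not → no input occurs → does not occur.
Autonomous vehicle fails to stop [OR]: Perception stack down=not, Brake command down=not, Redundant channel 2 unavailable=not → no input occurs → does not occur.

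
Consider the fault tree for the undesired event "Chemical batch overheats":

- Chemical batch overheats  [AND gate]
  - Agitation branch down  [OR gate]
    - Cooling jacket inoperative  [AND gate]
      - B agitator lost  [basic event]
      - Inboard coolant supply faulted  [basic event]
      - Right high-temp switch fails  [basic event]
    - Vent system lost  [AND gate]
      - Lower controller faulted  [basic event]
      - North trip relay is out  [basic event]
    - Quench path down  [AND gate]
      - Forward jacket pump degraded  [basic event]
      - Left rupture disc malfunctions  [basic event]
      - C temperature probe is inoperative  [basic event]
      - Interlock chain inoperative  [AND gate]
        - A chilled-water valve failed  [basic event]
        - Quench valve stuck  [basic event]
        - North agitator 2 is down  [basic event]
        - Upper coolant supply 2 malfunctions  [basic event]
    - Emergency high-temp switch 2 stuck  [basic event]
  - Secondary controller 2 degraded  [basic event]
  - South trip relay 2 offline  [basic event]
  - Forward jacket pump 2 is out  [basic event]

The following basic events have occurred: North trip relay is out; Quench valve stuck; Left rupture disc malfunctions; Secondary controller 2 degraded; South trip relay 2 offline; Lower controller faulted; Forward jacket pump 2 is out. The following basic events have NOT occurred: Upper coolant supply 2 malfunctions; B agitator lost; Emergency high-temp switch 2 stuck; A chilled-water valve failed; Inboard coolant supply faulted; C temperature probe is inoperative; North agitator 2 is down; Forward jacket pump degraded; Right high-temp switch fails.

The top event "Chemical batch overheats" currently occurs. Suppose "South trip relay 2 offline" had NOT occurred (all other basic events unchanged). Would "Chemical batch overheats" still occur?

No

Counterfactual: set "South trip relay 2 offline" to not occurred.
Cooling jacket inoperative [AND]: B agitator lost=not, Inboard coolant supply faulted=not, Right high-temp switch fails=not → not all inputs occur → does not occur.
Vent system lost [AND]: Lower controller faulted=occurs, North trip relay is out=occurs → all inputs occur → occurs.
Interlock chain inoperative [AND]: A chilled-water valve failed=not, Quench valve stuck=occurs, North agitator 2 is down=not, Upper coolant supply 2 malfunctions=not → not all inputs occur → does not occur.
Quench path down [AND]: Forward jacket pump degraded=not, Left rupture disc malfunctions=occurs, C temperature probe is inoperative=not, Interlock chain inoperative=not → not all inputs occur → does not occur.
Agitation branch down [OR]: Cooling jacket inoperative=not, Vent system lost=occurs, Quench path down=not, Emergency high-temp switch 2 stuck=not → at least one input occurs → occurs.
Chemical batch overheats [AND]: Agitation branch down=occurs, Secondary controller 2 degraded=occurs, South trip relay 2 offline=not, Forward jacket pump 2 is out=occurs → not all inputs occur → does not occur.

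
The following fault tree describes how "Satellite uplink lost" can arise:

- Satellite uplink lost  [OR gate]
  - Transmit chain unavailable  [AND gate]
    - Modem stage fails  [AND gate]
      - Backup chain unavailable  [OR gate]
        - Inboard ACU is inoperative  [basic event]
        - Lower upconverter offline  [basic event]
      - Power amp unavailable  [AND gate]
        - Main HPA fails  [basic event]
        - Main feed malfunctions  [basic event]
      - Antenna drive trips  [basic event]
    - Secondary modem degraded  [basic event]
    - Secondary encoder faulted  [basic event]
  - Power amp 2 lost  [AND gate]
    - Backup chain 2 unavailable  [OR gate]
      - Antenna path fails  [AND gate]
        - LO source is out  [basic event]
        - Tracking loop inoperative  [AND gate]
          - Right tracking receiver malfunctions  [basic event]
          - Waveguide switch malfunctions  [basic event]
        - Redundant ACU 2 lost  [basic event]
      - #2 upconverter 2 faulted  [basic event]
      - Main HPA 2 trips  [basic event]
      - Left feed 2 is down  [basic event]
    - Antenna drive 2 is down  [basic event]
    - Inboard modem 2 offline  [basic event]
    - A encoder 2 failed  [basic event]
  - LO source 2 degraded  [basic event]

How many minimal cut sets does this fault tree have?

Backup chain unavailable [OR]: union of children's cut sets → 2 cut set(s).
Power amp unavailable [AND]: one cut set from each child combined → 1 × 1 = 1 cut set(s).
Modem stage fails [AND]: one cut set from each child combined → 2 × 1 × 1 = 2 cut set(s).
Transmit chain unavailable [AND]: one cut set from each child combined → 2 × 1 × 1 = 2 cut set(s).
Tracking loop inoperative [AND]: one cut set from each child combined → 1 × 1 = 1 cut set(s).
Antenna path fails [AND]: one cut set from each child combined → 1 × 1 × 1 = 1 cut set(s).
Backup chain 2 unavailable [OR]: union of children's cut sets → 4 cut set(s).
Power amp 2 lost [AND]: one cut set from each child combined → 4 × 1 × 1 × 1 = 4 cut set(s).
Satellite uplink lost [OR]: union of children's cut sets → 7 cut set(s).
Minimal cut sets: {Antenna drive trips, Inboard ACU is inoperative, Main HPA fails, Main feed malfunctions, Secondary encoder faulted, Secondary modem degraded}; {Antenna drive trips, Lower upconverter offline, Main HPA fails, Main feed malfunctions, Secondary encoder faulted, Secondary modem degraded}; {A encoder 2 failed, Antenna drive 2 is down, Inboard modem 2 offline, LO source is out, Redundant ACU 2 lost, Right tracking receiver malfunctions, Waveguide switch malfunctions}; {#2 upconverter 2 faulted, A encoder 2 failed, Antenna drive 2 is down, Inboard modem 2 offline}; {A encoder 2 failed, Antenna drive 2 is down, Inboard modem 2 offline, Main HPA 2 trips}; {A encoder 2 failed, Antenna drive 2 is down, Inboard modem 2 offline, Left feed 2 is down}; {LO source 2 degraded}.

7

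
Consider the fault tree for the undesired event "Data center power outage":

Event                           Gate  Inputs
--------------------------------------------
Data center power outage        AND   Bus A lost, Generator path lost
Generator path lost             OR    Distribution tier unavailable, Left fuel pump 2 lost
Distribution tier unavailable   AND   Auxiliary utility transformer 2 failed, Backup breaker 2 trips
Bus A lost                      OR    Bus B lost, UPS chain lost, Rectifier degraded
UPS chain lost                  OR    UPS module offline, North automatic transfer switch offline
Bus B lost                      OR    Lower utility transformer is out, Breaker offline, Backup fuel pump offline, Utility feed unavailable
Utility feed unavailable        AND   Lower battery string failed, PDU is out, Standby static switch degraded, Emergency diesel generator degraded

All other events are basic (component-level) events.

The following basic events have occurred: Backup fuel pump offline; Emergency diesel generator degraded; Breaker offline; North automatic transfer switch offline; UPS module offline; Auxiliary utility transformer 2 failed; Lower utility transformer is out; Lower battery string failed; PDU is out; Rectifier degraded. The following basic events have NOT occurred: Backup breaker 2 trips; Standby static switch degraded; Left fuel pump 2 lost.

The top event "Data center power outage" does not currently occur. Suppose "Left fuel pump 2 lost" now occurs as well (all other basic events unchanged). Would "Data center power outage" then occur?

Yes

Counterfactual: set "Left fuel pump 2 lost" to occurred.
Utility feed unavailable [AND]: Lower battery string failed=occurs, PDU is out=occurs, Standby static switch degraded=not, Emergency diesel generator degraded=occurs → not all inputs occur → does not occur.
Bus B lost [OR]: Lower utility transformer is out=occurs, Breaker offline=occurs, Backup fuel pump offline=occurs, Utility feed unavailable=not → at least one input occurs → occurs.
UPS chain lost [OR]: UPS module offline=occurs, North automatic transfer switch offline=occurs → at least one input occurs → occurs.
Bus A lost [OR]: Bus B lost=occurs, UPS chain lost=occurs, Rectifier degraded=occurs → at least one input occurs → occurs.
Distribution tier unavailable [AND]: Auxiliary utility transformer 2 failed=occurs, Backup breaker 2 trips=not → not all inputs occur → does not occur.
Generator path lost [OR]: Distribution tier unavailable=not, Left fuel pump 2 lost=occurs → at least one input occurs → occurs.
Data center power outage [AND]: Bus A lost=occurs, Generator path lost=occurs → all inputs occur → occurs.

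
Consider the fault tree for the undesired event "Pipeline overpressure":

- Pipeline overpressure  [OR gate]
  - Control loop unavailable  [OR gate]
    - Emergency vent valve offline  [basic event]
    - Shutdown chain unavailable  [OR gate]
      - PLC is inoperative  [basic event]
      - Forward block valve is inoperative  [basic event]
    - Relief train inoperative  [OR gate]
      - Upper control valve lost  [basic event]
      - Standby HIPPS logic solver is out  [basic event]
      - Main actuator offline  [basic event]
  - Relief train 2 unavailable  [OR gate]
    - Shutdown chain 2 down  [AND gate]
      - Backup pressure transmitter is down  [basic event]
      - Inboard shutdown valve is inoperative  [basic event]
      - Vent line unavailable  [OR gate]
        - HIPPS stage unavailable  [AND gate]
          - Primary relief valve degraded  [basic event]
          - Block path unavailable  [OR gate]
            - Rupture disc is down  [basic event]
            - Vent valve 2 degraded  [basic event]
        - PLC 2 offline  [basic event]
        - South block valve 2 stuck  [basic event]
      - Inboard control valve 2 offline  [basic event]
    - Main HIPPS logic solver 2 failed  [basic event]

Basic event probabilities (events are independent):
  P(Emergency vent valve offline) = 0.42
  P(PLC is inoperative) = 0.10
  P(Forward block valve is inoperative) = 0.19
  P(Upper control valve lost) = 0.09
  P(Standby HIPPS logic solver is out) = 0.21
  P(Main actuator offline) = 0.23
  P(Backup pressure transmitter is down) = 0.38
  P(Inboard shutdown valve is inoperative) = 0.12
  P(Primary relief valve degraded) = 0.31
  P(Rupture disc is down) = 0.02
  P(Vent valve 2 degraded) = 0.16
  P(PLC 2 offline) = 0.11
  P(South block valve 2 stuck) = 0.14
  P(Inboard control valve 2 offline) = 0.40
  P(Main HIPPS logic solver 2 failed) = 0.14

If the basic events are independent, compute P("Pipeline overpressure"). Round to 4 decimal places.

0.7997

P(Shutdown chain unavailable) [OR] = 1 − (1−0.10) × (1−0.19) = 0.271000
P(Relief train inoperative) [OR] = 1 − (1−0.09) × (1−0.21) × (1−0.23) = 0.446447
P(Control loop unavailable) [OR] = 1 − (1−0.42) × (1−0.271000) × (1−0.446447) = 0.765947
P(Block path unavailable) [OR] = 1 − (1−0.02) × (1−0.16) = 0.176800
P(HIPPS stage unavailable) [AND] = 0.31 × 0.176800 = 0.054808
P(Vent line unavailable) [OR] = 1 − (1−0.054808) × (1−0.11) × (1−0.14) = 0.276550
P(Shutdown chain 2 down) [AND] = 0.38 × 0.12 × 0.276550 × 0.40 = 0.005044
P(Relief train 2 unavailable) [OR] = 1 − (1−0.005044) × (1−0.14) = 0.144338
P(Pipeline overpressure) [OR] = 1 − (1−0.765947) × (1−0.144338) = 0.799730
Rounded to 4 decimal places: P(Pipeline overpressure) ≈ 0.7997.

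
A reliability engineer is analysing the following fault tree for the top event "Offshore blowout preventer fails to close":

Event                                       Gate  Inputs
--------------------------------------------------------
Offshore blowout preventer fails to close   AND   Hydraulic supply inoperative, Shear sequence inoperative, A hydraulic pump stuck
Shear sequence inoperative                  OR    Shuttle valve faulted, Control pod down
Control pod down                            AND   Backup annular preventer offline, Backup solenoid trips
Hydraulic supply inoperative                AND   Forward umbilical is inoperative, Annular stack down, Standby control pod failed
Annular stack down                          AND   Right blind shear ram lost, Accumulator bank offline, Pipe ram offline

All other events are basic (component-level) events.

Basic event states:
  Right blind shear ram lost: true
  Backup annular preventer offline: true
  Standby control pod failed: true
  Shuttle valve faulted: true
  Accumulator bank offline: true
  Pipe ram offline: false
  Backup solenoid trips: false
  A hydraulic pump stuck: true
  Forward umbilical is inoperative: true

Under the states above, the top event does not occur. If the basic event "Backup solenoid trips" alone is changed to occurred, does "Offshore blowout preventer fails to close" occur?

No

Counterfactual: set "Backup solenoid trips" to occurred.
Annular stack down [AND]: Right blind shear ram lost=occurs, Accumulator bank offline=occurs, Pipe ram offline=not → not all inputs occur → does not occur.
Hydraulic supply inoperative [AND]: Forward umbilical is inoperative=occurs, Annular stack down=not, Standby control pod failed=occurs → not all inputs occur → does not occur.
Control pod down [AND]: Backup annular preventer offline=occurs, Backup solenoid trips=occurs → all inputs occur → occurs.
Shear sequence inoperative [OR]: Shuttle valve faulted=occurs, Control pod down=occurs → at least one input occurs → occurs.
Offshore blowout preventer fails to close [AND]: Hydraulic supply inoperative=not, Shear sequence inoperative=occurs, A hydraulic pump stuck=occurs → not all inputs occur → does not occur.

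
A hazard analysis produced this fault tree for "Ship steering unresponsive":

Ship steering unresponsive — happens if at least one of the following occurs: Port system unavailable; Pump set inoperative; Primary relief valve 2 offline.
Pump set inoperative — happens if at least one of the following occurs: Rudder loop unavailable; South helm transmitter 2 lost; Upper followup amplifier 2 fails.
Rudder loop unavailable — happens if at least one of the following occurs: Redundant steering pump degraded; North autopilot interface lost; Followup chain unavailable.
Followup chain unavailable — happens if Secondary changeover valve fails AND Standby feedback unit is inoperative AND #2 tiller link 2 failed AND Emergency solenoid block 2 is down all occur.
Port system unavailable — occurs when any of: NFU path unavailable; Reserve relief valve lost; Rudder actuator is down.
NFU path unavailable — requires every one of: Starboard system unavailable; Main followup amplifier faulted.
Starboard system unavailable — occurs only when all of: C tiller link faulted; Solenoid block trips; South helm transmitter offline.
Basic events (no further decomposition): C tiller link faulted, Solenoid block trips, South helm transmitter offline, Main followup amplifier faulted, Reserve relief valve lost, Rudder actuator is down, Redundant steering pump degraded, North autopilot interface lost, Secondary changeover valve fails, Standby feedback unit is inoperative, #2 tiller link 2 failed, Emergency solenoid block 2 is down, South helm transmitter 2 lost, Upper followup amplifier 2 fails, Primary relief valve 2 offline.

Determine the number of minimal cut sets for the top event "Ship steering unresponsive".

9

Starboard system unavailable [AND]: one cut set from each child combined → 1 × 1 × 1 = 1 cut set(s).
NFU path unavailable [AND]: one cut set from each child combined → 1 × 1 = 1 cut set(s).
Port system unavailable [OR]: union of children's cut sets → 3 cut set(s).
Followup chain unavailable [AND]: one cut set from each child combined → 1 × 1 × 1 × 1 = 1 cut set(s).
Rudder loop unavailable [OR]: union of children's cut sets → 3 cut set(s).
Pump set inoperative [OR]: union of children's cut sets → 5 cut set(s).
Ship steering unresponsive [OR]: union of children's cut sets → 9 cut set(s).
Minimal cut sets: {C tiller link faulted, Main followup amplifier faulted, Solenoid block trips, South helm transmitter offline}; {Reserve relief valve lost}; {Rudder actuator is down}; {Redundant steering pump degraded}; {North autopilot interface lost}; {#2 tiller link 2 failed, Emergency solenoid block 2 is down, Secondary changeover valve fails, Standby feedback unit is inoperative}; {South helm transmitter 2 lost}; {Upper followup amplifier 2 fails}; {Primary relief valve 2 offline}.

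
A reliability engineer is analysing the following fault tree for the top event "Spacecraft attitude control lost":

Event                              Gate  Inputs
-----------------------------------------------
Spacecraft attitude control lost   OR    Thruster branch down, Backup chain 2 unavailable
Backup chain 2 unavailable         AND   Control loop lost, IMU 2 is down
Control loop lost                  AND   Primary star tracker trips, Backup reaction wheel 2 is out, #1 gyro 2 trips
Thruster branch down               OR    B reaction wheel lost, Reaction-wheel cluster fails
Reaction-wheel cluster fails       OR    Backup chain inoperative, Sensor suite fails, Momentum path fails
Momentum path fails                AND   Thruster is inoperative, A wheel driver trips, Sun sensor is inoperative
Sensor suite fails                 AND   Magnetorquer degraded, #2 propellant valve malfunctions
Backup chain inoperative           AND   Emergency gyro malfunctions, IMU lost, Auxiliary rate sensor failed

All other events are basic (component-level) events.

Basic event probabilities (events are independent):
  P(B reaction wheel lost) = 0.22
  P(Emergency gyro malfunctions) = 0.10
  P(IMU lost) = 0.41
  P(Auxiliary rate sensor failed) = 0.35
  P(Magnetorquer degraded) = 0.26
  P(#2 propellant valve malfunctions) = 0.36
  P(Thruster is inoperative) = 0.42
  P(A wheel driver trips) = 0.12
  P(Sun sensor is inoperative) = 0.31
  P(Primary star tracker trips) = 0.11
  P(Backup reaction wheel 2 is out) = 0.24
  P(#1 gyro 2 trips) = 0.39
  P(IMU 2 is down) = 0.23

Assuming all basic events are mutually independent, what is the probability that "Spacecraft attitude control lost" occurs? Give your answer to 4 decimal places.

P(Backup chain inoperative) [AND] = 0.10 × 0.41 × 0.35 = 0.014350
P(Sensor suite fails) [AND] = 0.26 × 0.36 = 0.093600
P(Momentum path fails) [AND] = 0.42 × 0.12 × 0.31 = 0.015624
P(Reaction-wheel cluster fails) [OR] = 1 − (1−0.014350) × (1−0.093600) × (1−0.015624) = 0.120565
P(Thruster branch down) [OR] = 1 − (1−0.22) × (1−0.120565) = 0.314041
P(Control loop lost) [AND] = 0.11 × 0.24 × 0.39 = 0.010296
P(Backup chain 2 unavailable) [AND] = 0.010296 × 0.23 = 0.002368
P(Spacecraft attitude control lost) [OR] = 1 − (1−0.314041) × (1−0.002368) = 0.315665
Rounded to 4 decimal places: P(Spacecraft attitude control lost) ≈ 0.3157.

0.3157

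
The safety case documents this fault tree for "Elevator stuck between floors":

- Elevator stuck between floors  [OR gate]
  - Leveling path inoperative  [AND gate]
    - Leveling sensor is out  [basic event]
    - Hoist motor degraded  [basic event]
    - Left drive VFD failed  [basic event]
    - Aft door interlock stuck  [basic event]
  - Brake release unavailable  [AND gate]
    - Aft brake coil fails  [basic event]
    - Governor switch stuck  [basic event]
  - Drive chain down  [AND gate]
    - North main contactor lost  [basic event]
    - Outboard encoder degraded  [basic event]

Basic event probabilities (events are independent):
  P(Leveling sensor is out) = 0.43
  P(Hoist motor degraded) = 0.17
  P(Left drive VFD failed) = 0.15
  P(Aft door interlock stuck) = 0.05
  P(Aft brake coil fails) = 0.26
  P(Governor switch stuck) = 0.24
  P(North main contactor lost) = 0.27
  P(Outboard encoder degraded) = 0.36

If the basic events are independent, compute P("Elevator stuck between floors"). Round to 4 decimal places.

0.1540

P(Leveling path inoperative) [AND] = 0.43 × 0.17 × 0.15 × 0.05 = 0.000548
P(Brake release unavailable) [AND] = 0.26 × 0.24 = 0.062400
P(Drive chain down) [AND] = 0.27 × 0.36 = 0.097200
P(Elevator stuck between floors) [OR] = 1 − (1−0.000548) × (1−0.062400) × (1−0.097200) = 0.153999
Rounded to 4 decimal places: P(Elevator stuck between floors) ≈ 0.1540.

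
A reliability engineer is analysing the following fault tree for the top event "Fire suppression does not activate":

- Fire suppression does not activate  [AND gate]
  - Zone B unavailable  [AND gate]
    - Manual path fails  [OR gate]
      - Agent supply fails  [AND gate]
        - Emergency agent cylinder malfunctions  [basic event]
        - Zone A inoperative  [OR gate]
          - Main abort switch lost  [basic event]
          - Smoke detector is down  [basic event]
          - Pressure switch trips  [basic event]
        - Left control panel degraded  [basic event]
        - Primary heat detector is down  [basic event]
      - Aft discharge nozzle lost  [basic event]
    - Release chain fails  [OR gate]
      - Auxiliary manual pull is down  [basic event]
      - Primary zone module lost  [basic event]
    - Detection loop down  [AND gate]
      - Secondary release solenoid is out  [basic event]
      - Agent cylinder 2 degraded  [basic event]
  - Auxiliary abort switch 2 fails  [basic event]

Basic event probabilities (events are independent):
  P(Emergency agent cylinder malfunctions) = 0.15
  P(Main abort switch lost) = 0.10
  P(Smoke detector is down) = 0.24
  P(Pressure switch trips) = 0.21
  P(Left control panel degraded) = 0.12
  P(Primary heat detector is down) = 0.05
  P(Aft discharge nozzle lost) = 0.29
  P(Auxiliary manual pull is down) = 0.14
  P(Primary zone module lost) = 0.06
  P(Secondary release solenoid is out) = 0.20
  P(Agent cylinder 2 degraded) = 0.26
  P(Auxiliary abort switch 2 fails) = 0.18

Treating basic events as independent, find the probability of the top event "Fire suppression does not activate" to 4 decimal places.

P(Zone A inoperative) [OR] = 1 − (1−0.10) × (1−0.24) × (1−0.21) = 0.459640
P(Agent supply fails) [AND] = 0.15 × 0.459640 × 0.12 × 0.05 = 0.000414
P(Manual path fails) [OR] = 1 − (1−0.000414) × (1−0.29) = 0.290294
P(Release chain fails) [OR] = 1 − (1−0.14) × (1−0.06) = 0.191600
P(Detection loop down) [AND] = 0.20 × 0.26 = 0.052000
P(Zone B unavailable) [AND] = 0.290294 × 0.191600 × 0.052000 = 0.002892
P(Fire suppression does not activate) [AND] = 0.002892 × 0.18 = 0.000521
Rounded to 4 decimal places: P(Fire suppression does not activate) ≈ 0.0005.

0.0005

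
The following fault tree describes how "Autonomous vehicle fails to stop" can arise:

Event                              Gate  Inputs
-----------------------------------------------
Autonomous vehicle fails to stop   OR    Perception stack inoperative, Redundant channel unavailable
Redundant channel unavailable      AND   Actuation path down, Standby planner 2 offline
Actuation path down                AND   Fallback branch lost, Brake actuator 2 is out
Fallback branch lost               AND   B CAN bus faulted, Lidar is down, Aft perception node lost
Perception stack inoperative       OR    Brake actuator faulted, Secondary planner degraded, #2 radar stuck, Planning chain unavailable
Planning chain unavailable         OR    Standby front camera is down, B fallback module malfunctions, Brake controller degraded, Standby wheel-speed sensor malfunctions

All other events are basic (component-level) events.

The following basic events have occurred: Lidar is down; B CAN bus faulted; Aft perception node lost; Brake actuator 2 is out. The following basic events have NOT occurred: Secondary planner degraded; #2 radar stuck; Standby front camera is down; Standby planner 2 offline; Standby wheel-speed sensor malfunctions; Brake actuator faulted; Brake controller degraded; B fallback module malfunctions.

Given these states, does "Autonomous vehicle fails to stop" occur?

Planning chain unavailable [OR]: Standby front camera is down=not, B fallback module malfunctions=not, Brake controller degraded=not, Standby wheel-speed sensor malfunctions=not → no input occurs → does not occur.
Perception stack inoperative [OR]: Brake actuator faulted=not, Secondary planner degraded=not, #2 radar stuck=not, Planning chain unavailable=not → no input occurs → does not occur.
Fallback branch lost [AND]: B CAN bus faulted=occurs, Lidar is down=occurs, Aft perception node lost=occurs → all inputs occur → occurs.
Actuation path down [AND]: Fallback branch lost=occurs, Brake actuator 2 is out=occurs → all inputs occur → occurs.
Redundant channel unavailable [AND]: Actuation path down=occurs, Standby planner 2 offline=not → not all inputs occur → does not occur.
Autonomous vehicle fails to stop [OR]: Perception stack inoperative=not, Redundant channel unavailable=not → no input occurs → does not occur.

No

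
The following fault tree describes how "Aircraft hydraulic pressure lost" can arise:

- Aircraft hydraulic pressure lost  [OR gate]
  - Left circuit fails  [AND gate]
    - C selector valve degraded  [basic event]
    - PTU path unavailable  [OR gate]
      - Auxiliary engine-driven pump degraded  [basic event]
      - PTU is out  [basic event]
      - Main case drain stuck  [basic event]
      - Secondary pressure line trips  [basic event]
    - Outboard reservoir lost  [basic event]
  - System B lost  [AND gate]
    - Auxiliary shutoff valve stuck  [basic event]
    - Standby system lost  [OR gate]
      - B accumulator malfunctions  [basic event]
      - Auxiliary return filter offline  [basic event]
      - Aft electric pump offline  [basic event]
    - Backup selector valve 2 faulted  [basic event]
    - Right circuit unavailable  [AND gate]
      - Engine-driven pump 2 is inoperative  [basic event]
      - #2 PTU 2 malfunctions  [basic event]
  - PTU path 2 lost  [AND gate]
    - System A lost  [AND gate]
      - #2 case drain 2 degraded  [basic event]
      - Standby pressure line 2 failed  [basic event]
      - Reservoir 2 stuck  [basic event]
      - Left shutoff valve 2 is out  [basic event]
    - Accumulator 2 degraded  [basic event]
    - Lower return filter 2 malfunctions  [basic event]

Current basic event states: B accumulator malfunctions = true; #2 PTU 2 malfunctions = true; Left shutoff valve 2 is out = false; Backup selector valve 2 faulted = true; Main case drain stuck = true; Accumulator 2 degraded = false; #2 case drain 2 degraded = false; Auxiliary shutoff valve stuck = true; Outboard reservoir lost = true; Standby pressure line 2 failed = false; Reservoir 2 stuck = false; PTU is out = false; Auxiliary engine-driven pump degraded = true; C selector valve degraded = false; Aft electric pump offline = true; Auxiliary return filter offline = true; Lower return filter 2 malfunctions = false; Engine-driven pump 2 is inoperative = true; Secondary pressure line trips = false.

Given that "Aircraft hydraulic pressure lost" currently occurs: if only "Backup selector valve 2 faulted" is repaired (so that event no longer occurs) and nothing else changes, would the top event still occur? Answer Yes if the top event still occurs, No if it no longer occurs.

Counterfactual: set "Backup selector valve 2 faulted" to not occurred.
PTU path unavailable [OR]: Auxiliary engine-driven pump degraded=occurs, PTU is out=not, Main case drain stuck=occurs, Secondary pressure line trips=not → at least one input occurs → occurs.
Left circuit fails [AND]: C selector valve degraded=not, PTU path unavailable=occurs, Outboard reservoir lost=occurs → not all inputs occur → does not occur.
Standby system lost [OR]: B accumulator malfunctions=occurs, Auxiliary return filter offline=occurs, Aft electric pump offline=occurs → at least one input occurs → occurs.
Right circuit unavailable [AND]: Engine-driven pump 2 is inoperative=occurs, #2 PTU 2 malfunctions=occurs → all inputs occur → occurs.
System B lost [AND]: Auxiliary shutoff valve stuck=occurs, Standby system lost=occurs, Backup selector valve 2 faulted=not, Right circuit unavailable=occurs → not all inputs occur → does not occur.
System A lost [AND]: #2 case drain 2 degraded=not, Standby pressure line 2 failed=not, Reservoir 2 stuck=not, Left shutoff valve 2 is out=not → not all inputs occur → does not occur.
PTU path 2 lost [AND]: System A lost=not, Accumulator 2 degraded=not, Lower return filter 2 malfunctions=not → not all inputs occur → does not occur.
Aircraft hydraulic pressure lost [OR]: Left circuit fails=not, System B lost=not, PTU path 2 lost=not → no input occurs → does not occur.

No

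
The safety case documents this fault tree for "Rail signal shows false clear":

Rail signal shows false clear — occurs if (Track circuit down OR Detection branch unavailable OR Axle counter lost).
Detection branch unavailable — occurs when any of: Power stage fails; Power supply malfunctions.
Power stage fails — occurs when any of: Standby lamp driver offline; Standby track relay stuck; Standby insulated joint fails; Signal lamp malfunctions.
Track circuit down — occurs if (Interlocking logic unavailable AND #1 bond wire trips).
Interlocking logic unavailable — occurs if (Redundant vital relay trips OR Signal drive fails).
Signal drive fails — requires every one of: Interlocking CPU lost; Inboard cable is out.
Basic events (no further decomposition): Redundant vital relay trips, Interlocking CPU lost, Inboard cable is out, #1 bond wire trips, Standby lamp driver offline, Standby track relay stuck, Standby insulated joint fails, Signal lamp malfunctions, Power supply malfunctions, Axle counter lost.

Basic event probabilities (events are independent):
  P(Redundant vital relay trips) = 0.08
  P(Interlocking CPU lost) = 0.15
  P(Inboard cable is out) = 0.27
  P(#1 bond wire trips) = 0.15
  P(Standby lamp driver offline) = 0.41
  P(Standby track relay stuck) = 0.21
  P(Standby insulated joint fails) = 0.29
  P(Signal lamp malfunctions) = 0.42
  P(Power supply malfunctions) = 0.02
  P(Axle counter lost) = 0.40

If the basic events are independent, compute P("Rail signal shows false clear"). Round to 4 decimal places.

P(Signal drive fails) [AND] = 0.15 × 0.27 = 0.040500
P(Interlocking logic unavailable) [OR] = 1 − (1−0.08) × (1−0.040500) = 0.117260
P(Track circuit down) [AND] = 0.117260 × 0.15 = 0.017589
P(Power stage fails) [OR] = 1 − (1−0.41) × (1−0.21) × (1−0.29) × (1−0.42) = 0.808060
P(Detection branch unavailable) [OR] = 1 − (1−0.808060) × (1−0.02) = 0.811899
P(Rail signal shows false clear) [OR] = 1 − (1−0.017589) × (1−0.811899) × (1−0.40) = 0.889125
Rounded to 4 decimal places: P(Rail signal shows false clear) ≈ 0.8891.

0.8891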